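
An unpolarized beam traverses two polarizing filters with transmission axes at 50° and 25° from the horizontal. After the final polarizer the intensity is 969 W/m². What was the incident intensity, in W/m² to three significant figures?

I₀ ≈ 2360 W/m²

Unpolarized light through the first polarizer → I₁ = ½ I₀, now polarized at 50°.
I₂ = I₁ cos²(25° − 50°) = 0.5 I₀ · cos²(25°) = 0.4107 I₀.
So 969 W/m² = 0.4107 I₀, giving I₀ = 969/0.4107 = 2359 W/m².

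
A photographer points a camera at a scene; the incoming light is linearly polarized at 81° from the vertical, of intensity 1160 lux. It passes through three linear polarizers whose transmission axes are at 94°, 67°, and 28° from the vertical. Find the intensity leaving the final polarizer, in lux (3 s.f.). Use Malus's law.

I ≈ 528 lux

By Malus's law, I₁ = 1160 lux · cos²(13°) = 1101 lux.
I₂ = I₁ · cos²(27°) = 1101 · 0.7939 = 874.3 lux.
I₃ = I₂ · cos²(39°) = 874.3 · 0.604 = 528 lux.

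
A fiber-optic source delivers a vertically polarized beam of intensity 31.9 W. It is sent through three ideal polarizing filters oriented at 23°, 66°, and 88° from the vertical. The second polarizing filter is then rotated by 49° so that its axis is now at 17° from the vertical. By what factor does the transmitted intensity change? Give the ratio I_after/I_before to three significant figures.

Before rotation:
I₁ = I₀ cos²(23° − 0°) = I₀ cos²(23°) = 0.8473 I₀.
I₂ = I₁ cos²(66° − 23°) = 0.8473 I₀ · cos²(43°) = 0.4532 I₀.
I₃ = I₂ cos²(88° − 66°) = 0.4532 I₀ · cos²(22°) = 0.3896 I₀.
After rotation:
I₁ = I₀ cos²(23° − 0°) = I₀ cos²(23°) = 0.8473 I₀.
I₂ = I₁ cos²(17° − 23°) = 0.8473 I₀ · cos²(6°) = 0.8381 I₀.
I₃ = I₂ cos²(88° − 17°) = 0.8381 I₀ · cos²(71°) = 0.08883 I₀.
Ratio = 0.08883 / 0.3896 = 0.228.

I_new/I_old ≈ 0.228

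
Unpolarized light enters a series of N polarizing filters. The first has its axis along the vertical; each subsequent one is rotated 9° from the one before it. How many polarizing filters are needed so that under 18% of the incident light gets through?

First polarizer halves the unpolarized light: factor 1/2.
Each further stage multiplies by cos²(9°) = 0.9755.
After N polarizers: T = 0.5·0.9755^(N−1). Require T < 0.18 ⇒ N−1 > ln(0.18/0.5)/ln(0.9755) = 41.24, so N−1 ≥ 42 and N = 43.
Check: N=43 gives T = 0.1766 < 0.18; N=42 gives T = 0.1811.

N = 43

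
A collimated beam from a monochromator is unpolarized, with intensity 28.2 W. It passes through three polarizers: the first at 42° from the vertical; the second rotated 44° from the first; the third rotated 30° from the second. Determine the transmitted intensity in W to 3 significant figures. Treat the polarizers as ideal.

Unpolarized light through the first polarizer → I₁ = 28.2 W/2 = 14.1 W, polarized at 42°.
I₂ = I₁ · cos²(44°) = 14.1 · 0.5174 = 7.296 W.
I₃ = I₂ · cos²(30°) = 7.296 · 0.75 = 5.472 W.

I ≈ 5.47 W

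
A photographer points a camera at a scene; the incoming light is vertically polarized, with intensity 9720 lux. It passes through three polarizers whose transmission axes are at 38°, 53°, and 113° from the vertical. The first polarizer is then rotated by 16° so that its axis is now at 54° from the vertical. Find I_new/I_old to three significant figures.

Before rotation:
By Malus's law, I₁ = I₀ cos²(38° − 0°) = I₀ cos²(38°) = 0.621 I₀.
I₂ = I₁ cos²(53° − 38°) = 0.621 I₀ · cos²(15°) = 0.5794 I₀.
I₃ = I₂ cos²(113° − 53°) = 0.5794 I₀ · cos²(60°) = 0.1448 I₀.
After rotation:
I₁ = I₀ cos²(54° − 0°) = I₀ cos²(54°) = 0.3455 I₀.
I₂ = I₁ cos²(53° − 54°) = 0.3455 I₀ · cos²(1°) = 0.3454 I₀.
I₃ = I₂ cos²(113° − 53°) = 0.3454 I₀ · cos²(60°) = 0.08635 I₀.
Ratio = 0.08635 / 0.1448 = 0.5961.

I_new/I_old ≈ 0.596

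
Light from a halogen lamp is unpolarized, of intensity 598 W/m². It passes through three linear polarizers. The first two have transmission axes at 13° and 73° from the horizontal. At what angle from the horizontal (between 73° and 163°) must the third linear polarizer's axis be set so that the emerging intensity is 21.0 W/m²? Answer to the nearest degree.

θ ≈ 131°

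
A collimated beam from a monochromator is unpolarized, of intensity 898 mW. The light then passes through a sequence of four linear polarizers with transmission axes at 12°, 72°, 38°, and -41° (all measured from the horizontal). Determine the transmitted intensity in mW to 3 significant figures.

I ≈ 2.81 mW

Unpolarized light through the first polarizer → I₁ = 898 mW/2 = 449 mW, polarized at 12°.
I₂ = I₁ · cos²(60°) = 449 · 0.25 = 112.3 mW.
I₃ = I₂ · cos²(34°) = 112.3 · 0.6873 = 77.15 mW.
I₄ = I₃ · cos²(79°) = 77.15 · 0.03641 = 2.809 mW.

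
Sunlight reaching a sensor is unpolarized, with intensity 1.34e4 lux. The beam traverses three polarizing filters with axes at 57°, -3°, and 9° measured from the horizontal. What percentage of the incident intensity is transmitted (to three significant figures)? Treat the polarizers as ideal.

≈ 12.0%

Unpolarized light through the first polarizer → I₁ = 1.34e4 lux/2 = 6700 lux, polarized at 57°.
I₂ = I₁ · cos²(60°) = 6700 · 0.25 = 1675 lux.
I₃ = I₂ · cos²(12°) = 1675 · 0.9568 = 1603 lux.
That is 11.96% of the incident intensity.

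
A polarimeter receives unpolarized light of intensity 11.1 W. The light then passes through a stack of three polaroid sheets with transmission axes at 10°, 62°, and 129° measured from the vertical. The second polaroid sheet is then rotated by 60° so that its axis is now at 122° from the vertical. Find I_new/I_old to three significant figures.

I_new/I_old ≈ 2.39

Before rotation:
Unpolarized light through the first polarizer → I₁ = ½ I₀, now polarized at 10°.
I₂ = I₁ cos²(62° − 10°) = 0.5 I₀ · cos²(52°) = 0.1895 I₀.
I₃ = I₂ cos²(129° − 62°) = 0.1895 I₀ · cos²(67°) = 0.02893 I₀.
After rotation:
Unpolarized light through the first polarizer → I₁ = ½ I₀, now polarized at 10°.
Angle between axes 1 and 2: 68°. I₂ = 0.5 I₀ · cos²(68°) = 0.07017 I₀.
I₃ = I₂ cos²(129° − 122°) = 0.07017 I₀ · cos²(7°) = 0.06912 I₀.
Ratio = 0.06912 / 0.02893 = 2.389.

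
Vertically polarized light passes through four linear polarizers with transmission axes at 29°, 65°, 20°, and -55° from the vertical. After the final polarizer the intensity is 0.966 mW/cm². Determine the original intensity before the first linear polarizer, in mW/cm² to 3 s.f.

By Malus's law, I₁ = I₀ cos²(29° − 0°) = I₀ cos²(29°) = 0.765 I₀.
I₂ = I₁ cos²(65° − 29°) = 0.765 I₀ · cos²(36°) = 0.5007 I₀.
I₃ = I₂ cos²(20° − 65°) = 0.5007 I₀ · cos²(45°) = 0.2503 I₀.
I₄ = I₃ cos²(-55° − 20°) = 0.2503 I₀ · cos²(75°) = 0.01677 I₀.
So 0.966 mW/cm² = 0.01677 I₀, giving I₀ = 0.966/0.01677 = 57.61 mW/cm².

I₀ ≈ 57.6 mW/cm²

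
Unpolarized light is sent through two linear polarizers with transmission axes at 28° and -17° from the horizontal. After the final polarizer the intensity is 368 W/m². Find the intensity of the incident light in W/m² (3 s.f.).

Unpolarized light through the first polarizer → I₁ = ½ I₀, now polarized at 28°.
I₂ = I₁ cos²(-17° − 28°) = 0.5 I₀ · cos²(45°) = 0.25 I₀.
So 368 W/m² = 0.25 I₀, giving I₀ = 368/0.25 = 1472 W/m².

I₀ ≈ 1470 W/m²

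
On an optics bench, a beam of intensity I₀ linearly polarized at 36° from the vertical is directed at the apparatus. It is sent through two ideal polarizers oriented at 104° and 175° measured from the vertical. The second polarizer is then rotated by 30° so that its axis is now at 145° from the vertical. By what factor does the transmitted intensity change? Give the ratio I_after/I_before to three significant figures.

I_new/I_old ≈ 5.37

Before rotation:
I₁ = I₀ cos²(104° − 36°) = I₀ cos²(68°) = 0.1403 I₀.
I₂ = I₁ cos²(175° − 104°) = 0.1403 I₀ · cos²(71°) = 0.01487 I₀.
After rotation:
I₁ = I₀ cos²(104° − 36°) = I₀ cos²(68°) = 0.1403 I₀.
I₂ = I₁ cos²(145° − 104°) = 0.1403 I₀ · cos²(41°) = 0.07993 I₀.
Ratio = 0.07993 / 0.01487 = 5.374.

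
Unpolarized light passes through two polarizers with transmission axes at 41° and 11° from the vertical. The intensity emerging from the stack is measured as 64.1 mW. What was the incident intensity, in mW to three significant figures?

Unpolarized light through the first polarizer → I₁ = ½ I₀, now polarized at 41°.
I₂ = I₁ cos²(11° − 41°) = 0.5 I₀ · cos²(30°) = 0.375 I₀.
So 64.1 mW = 0.375 I₀, giving I₀ = 64.1/0.375 = 170.9 mW.

I₀ ≈ 171 mW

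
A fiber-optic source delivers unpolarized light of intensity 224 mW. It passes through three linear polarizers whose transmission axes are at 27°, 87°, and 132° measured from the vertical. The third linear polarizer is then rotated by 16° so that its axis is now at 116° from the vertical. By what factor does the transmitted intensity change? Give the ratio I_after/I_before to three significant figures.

Before rotation:
Unpolarized light through the first polarizer → I₁ = ½ I₀, now polarized at 27°.
I₂ = I₁ cos²(87° − 27°) = 0.5 I₀ · cos²(60°) = 0.125 I₀.
I₃ = I₂ cos²(132° − 87°) = 0.125 I₀ · cos²(45°) = 0.0625 I₀.
After rotation:
Unpolarized light through the first polarizer → I₁ = ½ I₀, now polarized at 27°.
I₂ = I₁ cos²(87° − 27°) = 0.5 I₀ · cos²(60°) = 0.125 I₀.
I₃ = I₂ cos²(116° − 87°) = 0.125 I₀ · cos²(29°) = 0.09562 I₀.
Ratio = 0.09562 / 0.0625 = 1.53.

I_new/I_old ≈ 1.53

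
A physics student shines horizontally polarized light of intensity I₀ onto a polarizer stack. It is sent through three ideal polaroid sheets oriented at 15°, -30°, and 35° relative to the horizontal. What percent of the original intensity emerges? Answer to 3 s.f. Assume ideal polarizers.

By Malus's law, I₁ = I₀ cos²(15° − 0°) = I₀ cos²(15°) = 0.933 I₀.
I₂ = I₁ cos²(-30° − 15°) = 0.933 I₀ · cos²(45°) = 0.4665 I₀.
I₃ = I₂ cos²(35° + 30°) = 0.4665 I₀ · cos²(65°) = 0.08332 I₀.
That is 8.332% of the incident intensity.

≈ 8.33%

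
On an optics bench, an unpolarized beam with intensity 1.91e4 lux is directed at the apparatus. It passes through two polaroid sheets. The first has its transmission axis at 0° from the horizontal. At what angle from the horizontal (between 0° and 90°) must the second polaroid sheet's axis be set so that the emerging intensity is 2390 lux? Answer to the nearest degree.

θ ≈ 60°

Unpolarized light through the first polarizer → I₁ = ½ I₀, now polarized at 0°.
Target fraction: 2390 / 1.91e4 lux = 0.1251 of I₀.
Need I₂/I₀ = 0.1251, so cos²(θ − 0°) = 0.1251 / 0.5 = 0.2503.
θ − 0° = arccos(√0.2503) = 60.0°, giving θ ≈ 0 + 60.0 = 60.0°.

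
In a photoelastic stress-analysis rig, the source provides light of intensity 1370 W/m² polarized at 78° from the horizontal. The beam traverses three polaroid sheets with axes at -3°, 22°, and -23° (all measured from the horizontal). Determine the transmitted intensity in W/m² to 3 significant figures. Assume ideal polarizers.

I₁ = 1370 W/m² · cos²(81°) = 33.53 W/m².
I₂ = I₁ · cos²(25°) = 33.53 · 0.8214 = 27.54 W/m².
I₃ = I₂ · cos²(45°) = 27.54 · 0.5 = 13.77 W/m².

I ≈ 13.8 W/m²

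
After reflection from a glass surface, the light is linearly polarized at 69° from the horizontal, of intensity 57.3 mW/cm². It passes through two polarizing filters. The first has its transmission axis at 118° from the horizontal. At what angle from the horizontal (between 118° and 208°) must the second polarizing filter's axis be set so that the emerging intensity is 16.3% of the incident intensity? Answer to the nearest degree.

θ ≈ 170°

I₁ = I₀ cos²(118° − 69°) = I₀ cos²(49°) = 0.4304 I₀.
Need I₂/I₀ = 0.163, so cos²(θ − 118°) = 0.163 / 0.4304 = 0.3787.
θ − 118° = arccos(√0.3787) = 52.0°, giving θ ≈ 118 + 52.0 = 170.0°.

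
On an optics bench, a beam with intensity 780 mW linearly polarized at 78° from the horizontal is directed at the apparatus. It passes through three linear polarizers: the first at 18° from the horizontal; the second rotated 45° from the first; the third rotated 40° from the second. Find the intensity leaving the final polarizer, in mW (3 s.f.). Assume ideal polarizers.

I ≈ 57.2 mW

I₁ = 780 mW · cos²(60°) = 195 mW.
I₂ = I₁ · cos²(45°) = 195 · 0.5 = 97.5 mW.
I₃ = I₂ · cos²(40°) = 97.5 · 0.5868 = 57.22 mW.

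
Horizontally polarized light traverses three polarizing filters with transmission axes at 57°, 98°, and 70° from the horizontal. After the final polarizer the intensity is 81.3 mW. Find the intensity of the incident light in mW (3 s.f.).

I₁ = I₀ cos²(57° − 0°) = I₀ cos²(57°) = 0.2966 I₀.
I₂ = I₁ cos²(98° − 57°) = 0.2966 I₀ · cos²(41°) = 0.169 I₀.
I₃ = I₂ cos²(70° − 98°) = 0.169 I₀ · cos²(28°) = 0.1317 I₀.
So 81.3 mW = 0.1317 I₀, giving I₀ = 81.3/0.1317 = 617.2 mW.

I₀ ≈ 617 mW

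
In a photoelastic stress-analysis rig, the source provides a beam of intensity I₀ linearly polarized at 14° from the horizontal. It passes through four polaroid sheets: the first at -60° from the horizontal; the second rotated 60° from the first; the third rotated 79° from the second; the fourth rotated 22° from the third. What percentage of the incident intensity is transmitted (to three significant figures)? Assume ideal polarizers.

≈ 0.0594%

By Malus's law, I₁ = I₀ cos²(-60° − 14°) = I₀ cos²(74°) = 0.07598 I₀.
I₂ = I₁ cos²(60°) = 0.07598 · 0.25 I₀ = 0.01899 I₀.
I₃ = I₂ cos²(79°) = 0.01899 · 0.03641 I₀ = 0.0006915 I₀.
I₄ = I₃ cos²(22°) = 0.0006915 · 0.8597 I₀ = 0.0005945 I₀.
That is 0.05945% of the incident intensity.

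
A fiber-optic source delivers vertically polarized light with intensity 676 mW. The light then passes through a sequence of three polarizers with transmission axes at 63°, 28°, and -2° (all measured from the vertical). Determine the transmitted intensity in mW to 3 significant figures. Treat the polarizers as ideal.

I ≈ 70.1 mW

By Malus's law, I₁ = 676 mW · cos²(63°) = 139.3 mW.
I₂ = I₁ · cos²(35°) = 139.3 · 0.671 = 93.49 mW.
I₃ = I₂ · cos²(30°) = 93.49 · 0.75 = 70.12 mW.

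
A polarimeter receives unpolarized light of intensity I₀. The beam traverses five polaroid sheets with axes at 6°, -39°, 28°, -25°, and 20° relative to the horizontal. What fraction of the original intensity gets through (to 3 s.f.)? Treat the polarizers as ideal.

≈ 0.00691 I₀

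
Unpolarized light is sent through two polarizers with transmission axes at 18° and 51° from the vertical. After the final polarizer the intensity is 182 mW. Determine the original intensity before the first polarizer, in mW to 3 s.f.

Unpolarized light through the first polarizer → I₁ = ½ I₀, now polarized at 18°.
I₂ = I₁ cos²(51° − 18°) = 0.5 I₀ · cos²(33°) = 0.3517 I₀.
So 182 mW = 0.3517 I₀, giving I₀ = 182/0.3517 = 517.5 mW.

I₀ ≈ 518 mW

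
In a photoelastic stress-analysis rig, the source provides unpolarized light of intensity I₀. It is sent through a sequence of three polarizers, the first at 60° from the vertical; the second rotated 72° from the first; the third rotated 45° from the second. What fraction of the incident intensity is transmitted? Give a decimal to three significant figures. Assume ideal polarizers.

≈ 0.0239 I₀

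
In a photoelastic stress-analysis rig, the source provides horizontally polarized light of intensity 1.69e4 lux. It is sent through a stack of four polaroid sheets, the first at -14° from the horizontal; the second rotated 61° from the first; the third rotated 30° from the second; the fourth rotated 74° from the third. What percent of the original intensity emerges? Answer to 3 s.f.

≈ 1.26%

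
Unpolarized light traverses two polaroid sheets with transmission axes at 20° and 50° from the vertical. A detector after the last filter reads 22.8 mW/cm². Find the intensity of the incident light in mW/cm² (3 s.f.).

Unpolarized light through the first polarizer → I₁ = ½ I₀, now polarized at 20°.
I₂ = I₁ cos²(50° − 20°) = 0.5 I₀ · cos²(30°) = 0.375 I₀.
So 22.8 mW/cm² = 0.375 I₀, giving I₀ = 22.8/0.375 = 60.8 mW/cm².

I₀ ≈ 60.8 mW/cm²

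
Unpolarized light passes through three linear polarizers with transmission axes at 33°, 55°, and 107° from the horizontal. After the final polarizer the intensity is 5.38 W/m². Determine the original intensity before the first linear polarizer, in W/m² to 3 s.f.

Unpolarized light through the first polarizer → I₁ = ½ I₀, now polarized at 33°.
I₂ = I₁ cos²(55° − 33°) = 0.5 I₀ · cos²(22°) = 0.4298 I₀.
I₃ = I₂ cos²(107° − 55°) = 0.4298 I₀ · cos²(52°) = 0.1629 I₀.
So 5.38 W/m² = 0.1629 I₀, giving I₀ = 5.38/0.1629 = 33.02 W/m².

I₀ ≈ 33.0 W/m²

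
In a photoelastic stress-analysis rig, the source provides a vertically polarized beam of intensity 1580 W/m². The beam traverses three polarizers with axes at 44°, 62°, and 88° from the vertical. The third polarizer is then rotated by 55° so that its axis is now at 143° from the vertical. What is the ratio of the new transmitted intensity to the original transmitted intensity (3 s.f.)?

I_new/I_old ≈ 0.0303

Before rotation:
By Malus's law, I₁ = I₀ cos²(44° − 0°) = I₀ cos²(44°) = 0.5174 I₀.
I₂ = I₁ cos²(62° − 44°) = 0.5174 I₀ · cos²(18°) = 0.468 I₀.
I₃ = I₂ cos²(88° − 62°) = 0.468 I₀ · cos²(26°) = 0.3781 I₀.
After rotation:
I₁ = I₀ cos²(44° − 0°) = I₀ cos²(44°) = 0.5174 I₀.
I₂ = I₁ cos²(62° − 44°) = 0.5174 I₀ · cos²(18°) = 0.468 I₀.
I₃ = I₂ cos²(143° − 62°) = 0.468 I₀ · cos²(81°) = 0.01145 I₀.
Ratio = 0.01145 / 0.3781 = 0.03029.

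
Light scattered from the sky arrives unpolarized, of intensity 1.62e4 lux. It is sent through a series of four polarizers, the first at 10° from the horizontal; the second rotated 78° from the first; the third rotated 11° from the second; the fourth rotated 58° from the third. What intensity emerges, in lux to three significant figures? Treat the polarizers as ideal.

Unpolarized light through the first polarizer → I₁ = 1.62e4 lux/2 = 8100 lux, polarized at 10°.
I₂ = I₁ · cos²(78°) = 8100 · 0.04323 = 350.1 lux.
I₃ = I₂ · cos²(11°) = 350.1 · 0.9636 = 337.4 lux.
I₄ = I₃ · cos²(58°) = 337.4 · 0.2808 = 94.74 lux.

I ≈ 94.7 lux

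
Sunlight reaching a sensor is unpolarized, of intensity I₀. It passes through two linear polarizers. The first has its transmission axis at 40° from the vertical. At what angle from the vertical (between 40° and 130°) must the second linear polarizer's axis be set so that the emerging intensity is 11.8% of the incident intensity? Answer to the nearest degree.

θ ≈ 101°

Unpolarized light through the first polarizer → I₁ = ½ I₀, now polarized at 40°.
Need I₂/I₀ = 0.118, so cos²(θ − 40°) = 0.118 / 0.5 = 0.236.
θ − 40° = arccos(√0.236) = 60.9°, giving θ ≈ 40 + 60.9 = 100.9°.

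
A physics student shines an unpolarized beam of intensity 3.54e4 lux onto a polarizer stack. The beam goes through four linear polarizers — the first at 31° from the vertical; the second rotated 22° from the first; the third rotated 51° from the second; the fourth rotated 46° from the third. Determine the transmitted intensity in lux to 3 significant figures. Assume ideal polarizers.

Unpolarized light through the first polarizer → I₁ = 3.54e4 lux/2 = 1.77e+04 lux, polarized at 31°.
I₂ = I₁ · cos²(22°) = 1.77e+04 · 0.8597 = 1.522e+04 lux.
I₃ = I₂ · cos²(51°) = 1.522e+04 · 0.396 = 6026 lux.
I₄ = I₃ · cos²(46°) = 6026 · 0.4826 = 2908 lux.

I ≈ 2910 lux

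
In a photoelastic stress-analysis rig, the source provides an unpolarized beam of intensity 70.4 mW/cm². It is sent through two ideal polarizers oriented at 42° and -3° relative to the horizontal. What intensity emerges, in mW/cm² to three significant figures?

Unpolarized light through the first polarizer → I₁ = 70.4 mW/cm²/2 = 35.2 mW/cm², polarized at 42°.
I₂ = I₁ · cos²(45°) = 35.2 · 0.5 = 17.6 mW/cm².

I ≈ 17.6 mW/cm²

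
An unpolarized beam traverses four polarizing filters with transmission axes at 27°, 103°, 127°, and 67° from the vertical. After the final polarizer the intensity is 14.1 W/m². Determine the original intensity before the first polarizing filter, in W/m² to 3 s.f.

Unpolarized light through the first polarizer → I₁ = ½ I₀, now polarized at 27°.
I₂ = I₁ cos²(103° − 27°) = 0.5 I₀ · cos²(76°) = 0.02926 I₀.
I₃ = I₂ cos²(127° − 103°) = 0.02926 I₀ · cos²(24°) = 0.02442 I₀.
I₄ = I₃ cos²(67° − 127°) = 0.02442 I₀ · cos²(60°) = 0.006105 I₀.
So 14.1 W/m² = 0.006105 I₀, giving I₀ = 14.1/0.006105 = 2309 W/m².

I₀ ≈ 2310 W/m²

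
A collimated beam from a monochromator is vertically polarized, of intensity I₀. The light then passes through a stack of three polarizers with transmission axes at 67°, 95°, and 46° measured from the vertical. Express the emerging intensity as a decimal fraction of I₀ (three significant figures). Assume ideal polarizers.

≈ 0.0512 I₀

I₁ = I₀ cos²(67° − 0°) = I₀ cos²(67°) = 0.1527 I₀.
I₂ = I₁ cos²(95° − 67°) = 0.1527 I₀ · cos²(28°) = 0.119 I₀.
I₃ = I₂ cos²(46° − 95°) = 0.119 I₀ · cos²(49°) = 0.05123 I₀.
Transmitted fraction = 0.05123.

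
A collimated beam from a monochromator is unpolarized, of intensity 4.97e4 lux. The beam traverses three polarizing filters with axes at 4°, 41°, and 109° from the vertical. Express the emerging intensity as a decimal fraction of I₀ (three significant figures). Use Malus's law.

Unpolarized light through the first polarizer → I₁ = 4.97e4 lux/2 = 2.485e+04 lux, polarized at 4°.
I₂ = I₁ · cos²(37°) = 2.485e+04 · 0.6378 = 1.585e+04 lux.
I₃ = I₂ · cos²(68°) = 1.585e+04 · 0.1403 = 2224 lux.
Transmitted fraction = 0.04475.

I/I₀ ≈ 0.0448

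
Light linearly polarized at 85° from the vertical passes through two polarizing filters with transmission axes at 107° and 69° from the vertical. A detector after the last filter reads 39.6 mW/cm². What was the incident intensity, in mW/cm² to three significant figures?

I₀ ≈ 74.2 mW/cm²

By Malus's law, I₁ = I₀ cos²(107° − 85°) = I₀ cos²(22°) = 0.8597 I₀.
I₂ = I₁ cos²(69° − 107°) = 0.8597 I₀ · cos²(38°) = 0.5338 I₀.
So 39.6 mW/cm² = 0.5338 I₀, giving I₀ = 39.6/0.5338 = 74.18 mW/cm².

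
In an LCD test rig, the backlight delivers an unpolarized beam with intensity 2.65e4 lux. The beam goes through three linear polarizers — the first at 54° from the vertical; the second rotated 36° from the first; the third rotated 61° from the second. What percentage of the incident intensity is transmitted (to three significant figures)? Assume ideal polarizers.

Unpolarized light through the first polarizer → I₁ = 2.65e4 lux/2 = 1.325e+04 lux, polarized at 54°.
I₂ = I₁ · cos²(36°) = 1.325e+04 · 0.6545 = 8672 lux.
I₃ = I₂ · cos²(61°) = 8672 · 0.235 = 2038 lux.
That is 7.692% of the incident intensity.

≈ 7.69%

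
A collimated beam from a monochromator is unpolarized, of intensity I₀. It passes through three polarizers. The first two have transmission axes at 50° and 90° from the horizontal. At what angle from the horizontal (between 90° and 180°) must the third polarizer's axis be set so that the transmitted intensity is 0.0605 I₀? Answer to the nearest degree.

θ ≈ 153°

Unpolarized light through the first polarizer → I₁ = ½ I₀, now polarized at 50°.
I₂ = I₁ cos²(90° − 50°) = 0.5 I₀ · cos²(40°) = 0.2934 I₀.
Need I₃/I₀ = 0.0605, so cos²(θ − 90°) = 0.0605 / 0.2934 = 0.2062.
θ − 90° = arccos(√0.2062) = 63.0°, giving θ ≈ 90 + 63.0 = 153.0°.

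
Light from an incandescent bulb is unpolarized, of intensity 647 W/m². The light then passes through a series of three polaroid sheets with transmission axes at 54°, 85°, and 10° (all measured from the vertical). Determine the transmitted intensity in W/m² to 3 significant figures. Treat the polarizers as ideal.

Unpolarized light through the first polarizer → I₁ = 647 W/m²/2 = 323.5 W/m², polarized at 54°.
I₂ = I₁ · cos²(31°) = 323.5 · 0.7347 = 237.7 W/m².
I₃ = I₂ · cos²(75°) = 237.7 · 0.06699 = 15.92 W/m².

I ≈ 15.9 W/m²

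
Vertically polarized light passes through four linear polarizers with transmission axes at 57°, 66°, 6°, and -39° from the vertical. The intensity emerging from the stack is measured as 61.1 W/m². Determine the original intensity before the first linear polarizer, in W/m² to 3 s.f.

I₁ = I₀ cos²(57° − 0°) = I₀ cos²(57°) = 0.2966 I₀.
I₂ = I₁ cos²(66° − 57°) = 0.2966 I₀ · cos²(9°) = 0.2894 I₀.
I₃ = I₂ cos²(6° − 66°) = 0.2894 I₀ · cos²(60°) = 0.07234 I₀.
I₄ = I₃ cos²(-39° − 6°) = 0.07234 I₀ · cos²(45°) = 0.03617 I₀.
So 61.1 W/m² = 0.03617 I₀, giving I₀ = 61.1/0.03617 = 1689 W/m².

I₀ ≈ 1690 W/m²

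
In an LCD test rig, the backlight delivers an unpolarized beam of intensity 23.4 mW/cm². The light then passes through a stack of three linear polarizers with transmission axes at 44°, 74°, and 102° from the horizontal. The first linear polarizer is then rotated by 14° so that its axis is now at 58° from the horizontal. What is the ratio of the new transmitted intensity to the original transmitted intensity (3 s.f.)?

Before rotation:
Unpolarized light through the first polarizer → I₁ = ½ I₀, now polarized at 44°.
I₂ = I₁ cos²(74° − 44°) = 0.5 I₀ · cos²(30°) = 0.375 I₀.
I₃ = I₂ cos²(102° − 74°) = 0.375 I₀ · cos²(28°) = 0.2923 I₀.
After rotation:
Unpolarized light through the first polarizer → I₁ = ½ I₀, now polarized at 58°.
I₂ = I₁ cos²(74° − 58°) = 0.5 I₀ · cos²(16°) = 0.462 I₀.
I₃ = I₂ cos²(102° − 74°) = 0.462 I₀ · cos²(28°) = 0.3602 I₀.
Ratio = 0.3602 / 0.2923 = 1.232.

I_new/I_old ≈ 1.23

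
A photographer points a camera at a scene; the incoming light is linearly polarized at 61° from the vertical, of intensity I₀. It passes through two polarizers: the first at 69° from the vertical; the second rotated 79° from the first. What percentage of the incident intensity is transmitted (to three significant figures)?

≈ 3.57%

I₁ = I₀ cos²(69° − 61°) = I₀ cos²(8°) = 0.9806 I₀.
I₂ = I₁ cos²(79°) = 0.9806 · 0.03641 I₀ = 0.0357 I₀.
That is 3.57% of the incident intensity.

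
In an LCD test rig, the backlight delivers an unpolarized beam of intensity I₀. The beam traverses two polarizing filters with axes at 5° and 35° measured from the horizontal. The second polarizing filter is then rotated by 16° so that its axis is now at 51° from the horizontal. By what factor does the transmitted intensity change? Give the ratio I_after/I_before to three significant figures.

I_new/I_old ≈ 0.643

Before rotation:
Unpolarized light through the first polarizer → I₁ = ½ I₀, now polarized at 5°.
I₂ = I₁ cos²(35° − 5°) = 0.5 I₀ · cos²(30°) = 0.375 I₀.
After rotation:
Unpolarized light through the first polarizer → I₁ = ½ I₀, now polarized at 5°.
I₂ = I₁ cos²(51° − 5°) = 0.5 I₀ · cos²(46°) = 0.2413 I₀.
Ratio = 0.2413 / 0.375 = 0.6434.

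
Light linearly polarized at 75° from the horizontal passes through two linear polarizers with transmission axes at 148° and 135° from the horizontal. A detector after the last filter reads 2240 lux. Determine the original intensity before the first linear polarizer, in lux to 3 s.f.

I₀ ≈ 2.76e4 lux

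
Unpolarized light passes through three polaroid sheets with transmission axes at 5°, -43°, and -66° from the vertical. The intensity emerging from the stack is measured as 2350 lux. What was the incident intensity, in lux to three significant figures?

Unpolarized light through the first polarizer → I₁ = ½ I₀, now polarized at 5°.
I₂ = I₁ cos²(-43° − 5°) = 0.5 I₀ · cos²(48°) = 0.2239 I₀.
I₃ = I₂ cos²(-66° + 43°) = 0.2239 I₀ · cos²(23°) = 0.1897 I₀.
So 2350 lux = 0.1897 I₀, giving I₀ = 2350/0.1897 = 1.239e+04 lux.

I₀ ≈ 1.24e4 lux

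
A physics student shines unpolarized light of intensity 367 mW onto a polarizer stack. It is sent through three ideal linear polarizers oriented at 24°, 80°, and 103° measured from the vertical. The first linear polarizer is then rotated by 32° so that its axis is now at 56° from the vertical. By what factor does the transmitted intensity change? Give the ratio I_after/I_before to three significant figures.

I_new/I_old ≈ 2.67

Before rotation:
Unpolarized light through the first polarizer → I₁ = ½ I₀, now polarized at 24°.
I₂ = I₁ cos²(80° − 24°) = 0.5 I₀ · cos²(56°) = 0.1563 I₀.
I₃ = I₂ cos²(103° − 80°) = 0.1563 I₀ · cos²(23°) = 0.1325 I₀.
After rotation:
Unpolarized light through the first polarizer → I₁ = ½ I₀, now polarized at 56°.
I₂ = I₁ cos²(80° − 56°) = 0.5 I₀ · cos²(24°) = 0.4173 I₀.
I₃ = I₂ cos²(103° − 80°) = 0.4173 I₀ · cos²(23°) = 0.3536 I₀.
Ratio = 0.3536 / 0.1325 = 2.669.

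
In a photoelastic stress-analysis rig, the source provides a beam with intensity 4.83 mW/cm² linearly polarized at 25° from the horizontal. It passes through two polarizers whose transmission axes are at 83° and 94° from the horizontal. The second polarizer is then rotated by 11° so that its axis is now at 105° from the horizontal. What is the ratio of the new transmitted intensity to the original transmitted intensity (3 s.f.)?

Before rotation:
By Malus's law, I₁ = I₀ cos²(83° − 25°) = I₀ cos²(58°) = 0.2808 I₀.
I₂ = I₁ cos²(94° − 83°) = 0.2808 I₀ · cos²(11°) = 0.2706 I₀.
After rotation:
I₁ = I₀ cos²(83° − 25°) = I₀ cos²(58°) = 0.2808 I₀.
I₂ = I₁ cos²(105° − 83°) = 0.2808 I₀ · cos²(22°) = 0.2414 I₀.
Ratio = 0.2414 / 0.2706 = 0.8922.

I_new/I_old ≈ 0.892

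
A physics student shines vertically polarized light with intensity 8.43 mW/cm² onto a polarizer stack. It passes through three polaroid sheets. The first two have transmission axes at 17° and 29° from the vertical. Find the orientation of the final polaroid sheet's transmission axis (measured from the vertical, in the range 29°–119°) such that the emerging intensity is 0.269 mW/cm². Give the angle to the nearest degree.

θ ≈ 108°

By Malus's law, I₁ = I₀ cos²(17° − 0°) = I₀ cos²(17°) = 0.9145 I₀.
I₂ = I₁ cos²(29° − 17°) = 0.9145 I₀ · cos²(12°) = 0.875 I₀.
Target fraction: 0.269 / 8.43 mW/cm² = 0.03191 of I₀.
Need I₃/I₀ = 0.03191, so cos²(θ − 29°) = 0.03191 / 0.875 = 0.03647.
θ − 29° = arccos(√0.03647) = 79.0°, giving θ ≈ 29 + 79.0 = 108.0°.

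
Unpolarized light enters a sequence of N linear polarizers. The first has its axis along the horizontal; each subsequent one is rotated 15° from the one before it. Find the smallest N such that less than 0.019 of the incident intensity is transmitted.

N = 49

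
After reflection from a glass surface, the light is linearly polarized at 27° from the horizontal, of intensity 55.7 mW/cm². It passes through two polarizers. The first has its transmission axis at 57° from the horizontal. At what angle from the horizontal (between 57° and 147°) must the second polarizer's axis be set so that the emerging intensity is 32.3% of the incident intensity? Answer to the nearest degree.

θ ≈ 106°

I₁ = I₀ cos²(57° − 27°) = I₀ cos²(30°) = 0.75 I₀.
Need I₂/I₀ = 0.323, so cos²(θ − 57°) = 0.323 / 0.75 = 0.4307.
θ − 57° = arccos(√0.4307) = 49.0°, giving θ ≈ 57 + 49.0 = 106.0°.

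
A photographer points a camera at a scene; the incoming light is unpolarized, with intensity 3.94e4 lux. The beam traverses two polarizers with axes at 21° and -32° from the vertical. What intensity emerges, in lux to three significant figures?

I ≈ 7130 lux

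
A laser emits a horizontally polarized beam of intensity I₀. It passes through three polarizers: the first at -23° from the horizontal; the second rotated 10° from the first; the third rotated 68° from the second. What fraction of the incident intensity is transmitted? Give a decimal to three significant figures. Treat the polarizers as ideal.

I₁ = I₀ cos²(-23° − 0°) = I₀ cos²(23°) = 0.8473 I₀.
I₂ = I₁ cos²(10°) = 0.8473 · 0.9698 I₀ = 0.8218 I₀.
I₃ = I₂ cos²(68°) = 0.8218 · 0.1403 I₀ = 0.1153 I₀.
Transmitted fraction = 0.1153.

≈ 0.115 I₀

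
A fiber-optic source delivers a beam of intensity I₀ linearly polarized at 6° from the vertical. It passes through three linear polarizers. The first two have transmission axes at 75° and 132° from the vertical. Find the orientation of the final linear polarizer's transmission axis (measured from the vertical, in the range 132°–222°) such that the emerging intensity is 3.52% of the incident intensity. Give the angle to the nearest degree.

I₁ = I₀ cos²(75° − 6°) = I₀ cos²(69°) = 0.1284 I₀.
I₂ = I₁ cos²(132° − 75°) = 0.1284 I₀ · cos²(57°) = 0.0381 I₀.
Need I₃/I₀ = 0.0352, so cos²(θ − 132°) = 0.0352 / 0.0381 = 0.924.
θ − 132° = arccos(√0.924) = 16.0°, giving θ ≈ 132 + 16.0 = 148.0°.

θ ≈ 148°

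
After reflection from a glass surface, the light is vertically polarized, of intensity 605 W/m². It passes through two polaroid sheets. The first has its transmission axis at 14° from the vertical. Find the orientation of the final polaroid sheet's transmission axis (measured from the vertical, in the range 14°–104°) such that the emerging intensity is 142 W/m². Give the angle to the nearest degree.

θ ≈ 74°

By Malus's law, I₁ = I₀ cos²(14° − 0°) = I₀ cos²(14°) = 0.9415 I₀.
Target fraction: 142 / 605 W/m² = 0.2347 of I₀.
Need I₂/I₀ = 0.2347, so cos²(θ − 14°) = 0.2347 / 0.9415 = 0.2493.
θ − 14° = arccos(√0.2493) = 60.0°, giving θ ≈ 14 + 60.0 = 74.0°.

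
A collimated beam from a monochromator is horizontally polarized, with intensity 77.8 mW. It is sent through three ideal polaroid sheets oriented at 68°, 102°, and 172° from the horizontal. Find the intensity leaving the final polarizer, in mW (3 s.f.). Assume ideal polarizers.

I ≈ 0.878 mW

I₁ = 77.8 mW · cos²(68°) = 10.92 mW.
I₂ = I₁ · cos²(34°) = 10.92 · 0.6873 = 7.504 mW.
I₃ = I₂ · cos²(70°) = 7.504 · 0.117 = 0.8778 mW.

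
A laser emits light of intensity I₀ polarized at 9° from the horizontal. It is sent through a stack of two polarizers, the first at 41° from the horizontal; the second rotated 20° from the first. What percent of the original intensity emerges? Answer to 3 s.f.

I₁ = I₀ cos²(41° − 9°) = I₀ cos²(32°) = 0.7192 I₀.
I₂ = I₁ cos²(20°) = 0.7192 · 0.883 I₀ = 0.6351 I₀.
That is 63.51% of the incident intensity.

≈ 63.5%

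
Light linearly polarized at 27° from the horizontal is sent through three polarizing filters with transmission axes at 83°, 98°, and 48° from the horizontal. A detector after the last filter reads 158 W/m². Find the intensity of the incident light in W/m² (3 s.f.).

I₀ ≈ 1310 W/m²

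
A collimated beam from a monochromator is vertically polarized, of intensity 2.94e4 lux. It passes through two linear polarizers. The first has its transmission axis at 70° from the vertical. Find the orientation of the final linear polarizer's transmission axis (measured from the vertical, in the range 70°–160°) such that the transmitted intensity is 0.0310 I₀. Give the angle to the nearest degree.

I₁ = I₀ cos²(70° − 0°) = I₀ cos²(70°) = 0.117 I₀.
Need I₂/I₀ = 0.031, so cos²(θ − 70°) = 0.031 / 0.117 = 0.265.
θ − 70° = arccos(√0.265) = 59.0°, giving θ ≈ 70 + 59.0 = 129.0°.

θ ≈ 129°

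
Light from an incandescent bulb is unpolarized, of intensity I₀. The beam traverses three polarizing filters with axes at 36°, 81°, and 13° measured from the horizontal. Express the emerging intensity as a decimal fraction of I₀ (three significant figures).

≈ 0.0351 I₀

Unpolarized light through the first polarizer → I₁ = ½ I₀, now polarized at 36°.
I₂ = I₁ cos²(81° − 36°) = 0.5 I₀ · cos²(45°) = 0.25 I₀.
I₃ = I₂ cos²(13° − 81°) = 0.25 I₀ · cos²(68°) = 0.03508 I₀.
Transmitted fraction = 0.03508.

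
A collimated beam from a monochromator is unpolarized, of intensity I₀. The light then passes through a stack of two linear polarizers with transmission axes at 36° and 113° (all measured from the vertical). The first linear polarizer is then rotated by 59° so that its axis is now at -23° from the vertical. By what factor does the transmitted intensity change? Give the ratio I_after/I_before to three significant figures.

I_new/I_old ≈ 10.2

Before rotation:
Unpolarized light through the first polarizer → I₁ = ½ I₀, now polarized at 36°.
I₂ = I₁ cos²(113° − 36°) = 0.5 I₀ · cos²(77°) = 0.0253 I₀.
After rotation:
Unpolarized light through the first polarizer → I₁ = ½ I₀, now polarized at -23°.
Angle between axes 1 and 2: 44°. I₂ = 0.5 I₀ · cos²(44°) = 0.2587 I₀.
Ratio = 0.2587 / 0.0253 = 10.23.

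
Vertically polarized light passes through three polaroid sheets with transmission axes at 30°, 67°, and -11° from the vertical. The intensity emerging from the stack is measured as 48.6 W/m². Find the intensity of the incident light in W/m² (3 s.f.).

I₀ ≈ 2350 W/m²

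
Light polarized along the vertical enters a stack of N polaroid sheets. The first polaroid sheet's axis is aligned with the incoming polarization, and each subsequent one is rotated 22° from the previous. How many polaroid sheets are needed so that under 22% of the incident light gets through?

N = 12

First polarizer is aligned with the polarization: full transmission.
Each further stage multiplies by cos²(22°) = 0.8597.
After N polarizers: T = 0.8597^(N−1). Require T < 0.22 ⇒ N−1 > ln(0.22)/ln(0.8597) = 10.01, so N−1 ≥ 11 and N = 12.
Check: N=12 gives T = 0.1895 < 0.22; N=11 gives T = 0.2205.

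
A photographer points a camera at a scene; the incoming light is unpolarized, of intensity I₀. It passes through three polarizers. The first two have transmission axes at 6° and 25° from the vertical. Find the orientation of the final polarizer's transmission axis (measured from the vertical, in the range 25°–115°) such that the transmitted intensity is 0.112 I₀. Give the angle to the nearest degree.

θ ≈ 85°

Unpolarized light through the first polarizer → I₁ = ½ I₀, now polarized at 6°.
I₂ = I₁ cos²(25° − 6°) = 0.5 I₀ · cos²(19°) = 0.447 I₀.
Need I₃/I₀ = 0.112, so cos²(θ − 25°) = 0.112 / 0.447 = 0.2506.
θ − 25° = arccos(√0.2506) = 60.0°, giving θ ≈ 25 + 60.0 = 85.0°.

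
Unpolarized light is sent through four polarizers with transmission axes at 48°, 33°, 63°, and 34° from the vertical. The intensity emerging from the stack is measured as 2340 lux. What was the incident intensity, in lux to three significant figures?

I₀ ≈ 8740 lux

Unpolarized light through the first polarizer → I₁ = ½ I₀, now polarized at 48°.
I₂ = I₁ cos²(33° − 48°) = 0.5 I₀ · cos²(15°) = 0.4665 I₀.
I₃ = I₂ cos²(63° − 33°) = 0.4665 I₀ · cos²(30°) = 0.3499 I₀.
I₄ = I₃ cos²(34° − 63°) = 0.3499 I₀ · cos²(29°) = 0.2676 I₀.
So 2340 lux = 0.2676 I₀, giving I₀ = 2340/0.2676 = 8743 lux.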